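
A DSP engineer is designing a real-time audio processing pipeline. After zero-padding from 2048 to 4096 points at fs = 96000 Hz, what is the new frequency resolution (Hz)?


Frequency resolution after zero-padding:
N_padded = 2048 * 2 = 4096
df = fs / N_padded
   = 96000 / 4096
   = 23.4375 Hz

23.4375 Hz


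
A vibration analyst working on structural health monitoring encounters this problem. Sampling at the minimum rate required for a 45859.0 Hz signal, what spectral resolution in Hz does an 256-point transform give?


Step 1 — Nyquist sampling rate:
fs = 2 * fmax = 2 * 45859.0 = 91718.0 Hz

Step 2 — DFT bin spacing:
df = fs / N = 91718.0 / 256 = 358.2734 Hz

358.2734 Hz


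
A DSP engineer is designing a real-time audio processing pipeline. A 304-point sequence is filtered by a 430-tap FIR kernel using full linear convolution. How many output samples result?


Linear convolution output length:
L = N + M - 1
  = 304 + 430 - 1
  = 733 samples

733


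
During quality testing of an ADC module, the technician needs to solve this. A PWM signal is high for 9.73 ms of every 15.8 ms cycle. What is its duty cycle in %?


Duty cycle as a percentage:
DC = (t_on / T) * 100
   = (9.73 / 15.8) * 100
   = 0.615823 * 100
   = 61.58 %

61.58 %


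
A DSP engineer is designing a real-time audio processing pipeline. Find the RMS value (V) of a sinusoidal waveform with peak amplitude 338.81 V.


RMS voltage for a sinusoidal waveform:
V_rms = V_peak / sqrt(2)
      = 338.81 / 1.414214
      = 239.575 V

239.575 V


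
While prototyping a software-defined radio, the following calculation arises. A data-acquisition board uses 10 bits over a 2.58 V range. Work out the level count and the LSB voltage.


Step 1 — number of quantization levels:
L = 2^N = 2^10 = 1024

Step 2 — LSB step size:
delta = Vfs / L
      = 2.58 / 1024
      = 0.00251953 V

Levels = 1024; step size = 0.00251953 V


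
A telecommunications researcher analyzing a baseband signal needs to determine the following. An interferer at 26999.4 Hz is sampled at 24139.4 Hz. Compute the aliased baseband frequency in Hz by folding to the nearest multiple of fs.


Compute the nearest integer multiple of fs to the signal:
n = round(26999.4 / 24139.4) = 1
f_alias = |26999.4 - 1 * 24139.4|
        = |26999.4 - 24139.4|
        = 2860.0 Hz

2860.0


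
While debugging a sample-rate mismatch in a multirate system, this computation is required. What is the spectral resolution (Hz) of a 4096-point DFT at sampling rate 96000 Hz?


DFT frequency resolution:
df = fs / N
   = 96000 / 4096
   = 23.4375 Hz

23.4375 Hz


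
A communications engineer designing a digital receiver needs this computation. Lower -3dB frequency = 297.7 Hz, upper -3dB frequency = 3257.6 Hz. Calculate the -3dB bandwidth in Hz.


Bandwidth is the difference of -3dB frequencies:
BW = f_high - f_low
   = 3257.6 - 297.7
   = 2959.9 Hz

2959.9 Hz


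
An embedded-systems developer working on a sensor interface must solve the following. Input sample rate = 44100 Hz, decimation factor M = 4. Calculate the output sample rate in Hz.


Decimation reduces the sample rate:
fs_out = fs_in / M
       = 44100 / 4
       = 11025.0 Hz

11025.0 Hz


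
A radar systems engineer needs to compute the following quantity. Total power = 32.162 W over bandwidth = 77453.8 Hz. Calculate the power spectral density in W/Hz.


Power spectral density:
PSD = P / BW
    = 32.162 / 77453.8
    = 0.00041524 W/Hz

0.00041524 W/Hz


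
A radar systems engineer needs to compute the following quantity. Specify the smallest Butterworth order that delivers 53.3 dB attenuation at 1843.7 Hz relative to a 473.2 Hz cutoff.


Butterworth filter order formula:
n = log10(10^(A/10) - 1) / (2 * log10(f_stop/f_pass))
10^(53.3/10) - 1 = 213795.209
f_stop/f_pass = 1843.7 / 473.2 = 3.8962
n = 4.512 -> ceil = 5

5


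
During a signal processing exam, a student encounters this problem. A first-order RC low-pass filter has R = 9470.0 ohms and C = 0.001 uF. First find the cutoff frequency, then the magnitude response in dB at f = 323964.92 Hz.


Step 1 — cutoff frequency:
fc = 1 / (2*pi*R*C)
C = 0.001 uF = 1e-09 F
fc = 1 / (2*pi*9470.0*1e-09)
   = 16806.224 Hz

Step 2 — magnitude at f = 323964.92 Hz:
|H(f)| = 1 / sqrt(1 + (f/fc)^2)
f/fc = 323964.92 / 16806.224 = 19.276485
|H| = 1 / sqrt(1 + 371.582874) = 0.051807
|H|_dB = 20*log10(0.051807) = -25.71 dB

fc = 16806.224 Hz; |H(323964.92 Hz)| = -25.71 dB


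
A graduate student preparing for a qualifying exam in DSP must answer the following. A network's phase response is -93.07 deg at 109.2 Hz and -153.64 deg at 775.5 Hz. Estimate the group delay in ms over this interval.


Group delay from phase difference:
tau = -d(phi)/d(omega)
d(phi) = -60.57 deg = -1.057146 rad
d(omega) = 2*pi*(775.5 - 109.2) = 4186.4864 rad/s
tau = -(-1.057146) / 4186.4864
    = 0.2525 ms

0.2525 ms


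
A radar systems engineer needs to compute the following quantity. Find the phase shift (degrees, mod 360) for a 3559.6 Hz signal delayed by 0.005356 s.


Phase shift from frequency and time delay:
phi = 360 * f * t_delay
    = 360 * 3559.6 * 0.005356
    = 6863.48 degrees
    mod 360 = 23.48 degrees

23.48 degrees


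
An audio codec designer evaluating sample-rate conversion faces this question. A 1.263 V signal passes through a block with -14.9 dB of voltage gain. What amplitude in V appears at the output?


Output voltage from dB gain:
V_out = V_in * 10^(gain_dB / 20)
      = 1.263 * 10^(-14.9 / 20)
      = 1.263 * 0.179887
      = 0.2272 V

0.2272 V


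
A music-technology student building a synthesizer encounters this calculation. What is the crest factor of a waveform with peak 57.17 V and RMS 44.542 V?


Crest factor is the ratio of peak to RMS:
CF = V_peak / V_rms
   = 57.17 / 44.542
   = 1.2835

1.2835


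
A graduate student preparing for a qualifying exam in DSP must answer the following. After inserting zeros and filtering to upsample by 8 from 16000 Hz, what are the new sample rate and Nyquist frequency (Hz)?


Step 1 — output sample rate after interpolation by L:
fs_out = L * fs_in = 8 * 16000 = 128000 Hz

Step 2 — Nyquist frequency of the output stream:
f_Nyq = fs_out / 2 = 128000 / 2 = 64000.0 Hz

fs_out = 128000 Hz; f_Nyquist = 64000.0 Hz


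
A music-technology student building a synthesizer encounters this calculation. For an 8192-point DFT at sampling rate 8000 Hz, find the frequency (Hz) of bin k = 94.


Frequency of DFT bin k:
f_k = k * fs / N
    = 94 * 8000 / 8192
    = 752000 / 8192
    = 91.797 Hz

91.797 Hz


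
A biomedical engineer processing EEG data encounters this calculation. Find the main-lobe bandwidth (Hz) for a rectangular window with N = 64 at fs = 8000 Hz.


Main lobe width for a rectangular window:
Width = 2 * fs / N
      = 2 * 8000 / 64
      = 16000 / 64
      = 250.0 Hz

250.0 Hz


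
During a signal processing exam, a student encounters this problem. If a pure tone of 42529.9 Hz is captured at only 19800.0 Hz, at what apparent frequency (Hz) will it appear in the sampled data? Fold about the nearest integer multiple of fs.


Compute the nearest integer multiple of fs to the signal:
n = round(42529.9 / 19800.0) = 2
f_alias = |42529.9 - 2 * 19800.0|
        = |42529.9 - 39600.0|
        = 2929.9 Hz

2929.9


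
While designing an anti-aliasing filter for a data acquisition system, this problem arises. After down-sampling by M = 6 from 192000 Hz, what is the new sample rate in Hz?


Decimation reduces the sample rate:
fs_out = fs_in / M
       = 192000 / 6
       = 32000.0 Hz

32000.0 Hz


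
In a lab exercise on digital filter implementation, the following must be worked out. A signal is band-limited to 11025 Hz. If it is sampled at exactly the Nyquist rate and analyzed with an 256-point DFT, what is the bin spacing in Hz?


Step 1 — Nyquist sampling rate:
fs = 2 * fmax = 2 * 11025 = 22050 Hz

Step 2 — DFT bin spacing:
df = fs / N = 22050 / 256 = 86.1328 Hz

86.1328 Hz


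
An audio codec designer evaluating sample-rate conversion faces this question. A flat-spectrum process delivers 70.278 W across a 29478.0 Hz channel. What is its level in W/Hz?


Power spectral density:
PSD = P / BW
    = 70.278 / 29478.0
    = 0.00238408 W/Hz

0.00238408 W/Hz


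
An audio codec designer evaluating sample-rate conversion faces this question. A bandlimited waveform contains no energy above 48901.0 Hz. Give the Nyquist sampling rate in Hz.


The Nyquist rate is twice the maximum frequency component.
fs_min = 2 * fmax
      = 2 * 48901.0
      = 97802.0 Hz

97802.0


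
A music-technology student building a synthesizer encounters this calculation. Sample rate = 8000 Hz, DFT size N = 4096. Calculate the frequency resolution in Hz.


DFT frequency resolution:
df = fs / N
   = 8000 / 4096
   = 1.9531 Hz

1.9531 Hz


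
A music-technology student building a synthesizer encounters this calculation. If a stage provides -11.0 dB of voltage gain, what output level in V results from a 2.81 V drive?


Output voltage from dB gain:
V_out = V_in * 10^(gain_dB / 20)
      = 2.81 * 10^(-11.0 / 20)
      = 2.81 * 0.281838
      = 0.792 V

0.792 V


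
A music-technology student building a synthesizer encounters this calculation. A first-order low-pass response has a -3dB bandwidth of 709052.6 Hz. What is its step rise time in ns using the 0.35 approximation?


Rise time from bandwidth relationship:
tr = 0.35 / BW
   = 0.35 / 709052.6
   = 4.936164115e-07 s
   = 493.6164 ns

493.6164 ns


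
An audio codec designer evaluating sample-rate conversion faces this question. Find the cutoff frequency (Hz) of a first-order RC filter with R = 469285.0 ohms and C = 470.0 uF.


Cutoff frequency of a first-order RC filter:
fc = 1 / (2 * pi * R * C)
C = 470.0 uF = 0.00047 F
fc = 1 / (2 * pi * 469285.0 * 0.00047)
   = 1 / 1385.8441699335
   = 0.000722 Hz

0.000722 Hz


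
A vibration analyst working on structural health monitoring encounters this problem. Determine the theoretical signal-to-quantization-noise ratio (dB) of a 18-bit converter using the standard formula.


Theoretical SNR for a full-scale sinusoid:
SNR = 6.02 * N + 1.76
    = 6.02 * 18 + 1.76
    = 108.36 + 1.76
    = 110.12 dB

110.12 dB


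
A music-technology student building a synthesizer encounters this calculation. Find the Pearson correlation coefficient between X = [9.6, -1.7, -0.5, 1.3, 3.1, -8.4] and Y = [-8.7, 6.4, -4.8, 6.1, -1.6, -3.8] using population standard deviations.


Pearson correlation coefficient (population):
r = cov(X,Y) / (std(X) * std(Y))
Mean X = 0.5667, Mean Y = -1.0667
Cov(X,Y) = -8.913889
Std(X) = 5.404216, Std(Y) = 5.583806
r = -0.2954

-0.2954


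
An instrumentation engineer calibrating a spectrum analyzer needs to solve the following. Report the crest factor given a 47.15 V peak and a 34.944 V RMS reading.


Crest factor is the ratio of peak to RMS:
CF = V_peak / V_rms
   = 47.15 / 34.944
   = 1.3493

1.3493


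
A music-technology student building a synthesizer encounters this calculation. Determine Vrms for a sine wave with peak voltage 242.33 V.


RMS voltage for a sinusoidal waveform:
V_rms = V_peak / sqrt(2)
      = 242.33 / 1.414214
      = 171.353 V

171.353 V


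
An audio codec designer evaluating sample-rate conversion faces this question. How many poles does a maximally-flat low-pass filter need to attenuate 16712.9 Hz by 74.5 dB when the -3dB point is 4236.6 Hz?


Butterworth filter order formula:
n = log10(10^(A/10) - 1) / (2 * log10(f_stop/f_pass))
10^(74.5/10) - 1 = 28183828.3126
f_stop/f_pass = 16712.9 / 4236.6 = 3.9449
n = 6.2496 -> ceil = 7

7


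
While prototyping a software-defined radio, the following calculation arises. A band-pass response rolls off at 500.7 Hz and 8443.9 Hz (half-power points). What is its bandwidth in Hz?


Bandwidth is the difference of -3dB frequencies:
BW = f_high - f_low
   = 8443.9 - 500.7
   = 7943.2 Hz

7943.2 Hz


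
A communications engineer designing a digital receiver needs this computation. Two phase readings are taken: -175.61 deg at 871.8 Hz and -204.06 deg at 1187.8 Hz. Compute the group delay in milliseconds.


Group delay from phase difference:
tau = -d(phi)/d(omega)
d(phi) = -28.45 deg = -0.496546 rad
d(omega) = 2*pi*(1187.8 - 871.8) = 1985.4866 rad/s
tau = -(-0.496546) / 1985.4866
    = 0.2501 ms

0.2501 ms


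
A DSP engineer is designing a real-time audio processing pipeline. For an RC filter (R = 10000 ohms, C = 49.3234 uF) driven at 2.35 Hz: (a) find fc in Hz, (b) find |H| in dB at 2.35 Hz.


Step 1 — cutoff frequency:
fc = 1 / (2*pi*R*C)
C = 49.3234 uF = 4.93234e-05 F
fc = 1 / (2*pi*10000*4.93234e-05)
   = 0.322676 Hz

Step 2 — magnitude at f = 2.35 Hz:
|H(f)| = 1 / sqrt(1 + (f/fc)^2)
f/fc = 2.35 / 0.322676 = 7.282847
|H| = 1 / sqrt(1 + 53.03986) = 0.1360326
|H|_dB = 20*log10(0.1360326) = -17.33 dB

fc = 0.322676 Hz; |H(2.35 Hz)| = -17.33 dB


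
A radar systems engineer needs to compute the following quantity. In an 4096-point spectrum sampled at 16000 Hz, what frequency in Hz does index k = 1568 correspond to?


Frequency of DFT bin k:
f_k = k * fs / N
    = 1568 * 16000 / 4096
    = 25088000 / 4096
    = 6125.0 Hz

6125.0 Hz


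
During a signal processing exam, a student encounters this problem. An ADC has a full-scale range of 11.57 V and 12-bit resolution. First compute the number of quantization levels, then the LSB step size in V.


Step 1 — number of quantization levels:
L = 2^N = 2^12 = 4096

Step 2 — LSB step size:
delta = Vfs / L
      = 11.57 / 4096
      = 0.00282471 V

Levels = 4096; step size = 0.00282471 V


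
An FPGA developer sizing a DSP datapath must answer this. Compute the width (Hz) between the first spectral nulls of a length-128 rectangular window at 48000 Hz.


Main lobe width for a rectangular window:
Width = 2 * fs / N
      = 2 * 48000 / 128
      = 96000 / 128
      = 750.0 Hz

750.0 Hz


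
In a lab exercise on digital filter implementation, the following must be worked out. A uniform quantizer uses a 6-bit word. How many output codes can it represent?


Number of quantization levels = 2^N
= 2^6
= 64

64


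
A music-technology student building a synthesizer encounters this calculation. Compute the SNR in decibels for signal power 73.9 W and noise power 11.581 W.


SNR in decibels:
SNR = 10 * log10(Ps / Pn)
    = 10 * log10(73.9 / 11.581)
    = 10 * log10(6.3811)
    = 10 * 0.8049
    = 8.05 dB

8.05 dB


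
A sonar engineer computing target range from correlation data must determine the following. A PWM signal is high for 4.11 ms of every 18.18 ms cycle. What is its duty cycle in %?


Duty cycle as a percentage:
DC = (t_on / T) * 100
   = (4.11 / 18.18) * 100
   = 0.226073 * 100
   = 22.61 %

22.61 %


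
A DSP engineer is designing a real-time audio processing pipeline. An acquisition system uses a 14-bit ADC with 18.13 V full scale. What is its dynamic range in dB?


Dynamic range from full-scale to LSB:
V_min = V_max / 2^bits = 18.13 / 2^14
DR = 20 * log10(V_max / V_min)
   = 20 * log10(2^14)
   = 20 * 14 * log10(2)
   = 84.29 dB

84.29 dB


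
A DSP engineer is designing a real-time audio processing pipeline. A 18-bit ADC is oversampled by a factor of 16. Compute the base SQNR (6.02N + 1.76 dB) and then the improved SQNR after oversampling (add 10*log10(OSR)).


Step 1 — baseline SQNR at Nyquist:
SQNR_base = 6.02*N + 1.76
          = 6.02*18 + 1.76
          = 110.12 dB

Step 2 — oversampling processing gain:
G = 10*log10(OSR) = 10*log10(16) = 12.04 dB

Step 3 — total:
SQNR_total = 110.12 + 12.04 = 122.16 dB

Base SQNR = 110.12 dB; oversampled SQNR = 122.16 dB


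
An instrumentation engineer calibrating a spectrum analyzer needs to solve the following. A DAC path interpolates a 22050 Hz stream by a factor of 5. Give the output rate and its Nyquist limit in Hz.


Step 1 — output sample rate after interpolation by L:
fs_out = L * fs_in = 5 * 22050 = 110250 Hz

Step 2 — Nyquist frequency of the output stream:
f_Nyq = fs_out / 2 = 110250 / 2 = 55125.0 Hz

fs_out = 110250 Hz; f_Nyquist = 55125.0 Hz


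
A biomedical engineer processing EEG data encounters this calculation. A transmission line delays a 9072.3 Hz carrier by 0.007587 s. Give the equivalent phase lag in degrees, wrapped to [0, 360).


Phase shift from frequency and time delay:
phi = 360 * f * t_delay
    = 360 * 9072.3 * 0.007587
    = 24779.35 degrees
    mod 360 = 299.35 degrees

299.35 degrees


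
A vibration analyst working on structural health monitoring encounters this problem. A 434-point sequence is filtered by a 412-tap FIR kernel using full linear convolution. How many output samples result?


Linear convolution output length:
L = N + M - 1
  = 434 + 412 - 1
  = 845 samples

845


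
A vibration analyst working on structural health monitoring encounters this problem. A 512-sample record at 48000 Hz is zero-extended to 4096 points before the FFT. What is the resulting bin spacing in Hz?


Frequency resolution after zero-padding:
N_padded = 512 * 8 = 4096
df = fs / N_padded
   = 48000 / 4096
   = 11.7188 Hz

11.7188 Hz


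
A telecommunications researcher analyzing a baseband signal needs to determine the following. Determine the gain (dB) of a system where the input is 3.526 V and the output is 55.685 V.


Voltage gain in dB:
G = 20 * log10(Vout / Vin)
  = 20 * log10(55.685 / 3.526)
  = 20 * log10(15.792683)
  = 20 * 1.198456
  = 23.97 dB

23.97 dB


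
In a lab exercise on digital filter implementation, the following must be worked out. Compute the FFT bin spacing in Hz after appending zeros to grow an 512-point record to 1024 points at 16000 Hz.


Frequency resolution after zero-padding:
N_padded = 512 * 2 = 1024
df = fs / N_padded
   = 16000 / 1024
   = 15.625 Hz

15.625 Hz


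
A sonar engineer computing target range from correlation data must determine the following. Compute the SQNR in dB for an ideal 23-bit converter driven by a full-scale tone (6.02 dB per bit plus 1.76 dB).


Theoretical SNR for a full-scale sinusoid:
SNR = 6.02 * N + 1.76
    = 6.02 * 23 + 1.76
    = 138.46 + 1.76
    = 140.22 dB

140.22 dB


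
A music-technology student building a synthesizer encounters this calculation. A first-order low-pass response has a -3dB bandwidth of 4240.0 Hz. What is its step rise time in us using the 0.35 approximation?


Rise time from bandwidth relationship:
tr = 0.35 / BW
   = 0.35 / 4240.0
   = 8.254716981e-05 s
   = 82.5472 us

82.5472 us


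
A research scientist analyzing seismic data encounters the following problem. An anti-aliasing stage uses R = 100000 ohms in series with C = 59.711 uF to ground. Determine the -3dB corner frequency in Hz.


Cutoff frequency of a first-order RC filter:
fc = 1 / (2 * pi * R * C)
C = 59.711 uF = 5.9711e-05 F
fc = 1 / (2 * pi * 100000 * 5.9711e-05)
   = 1 / 37.5175277877
   = 0.026654 Hz

0.026654 Hz


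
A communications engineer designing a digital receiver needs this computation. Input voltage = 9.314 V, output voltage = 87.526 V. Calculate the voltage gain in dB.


Voltage gain in dB:
G = 20 * log10(Vout / Vin)
  = 20 * log10(87.526 / 9.314)
  = 20 * log10(9.397251)
  = 20 * 0.973001
  = 19.46 dB

19.46 dB


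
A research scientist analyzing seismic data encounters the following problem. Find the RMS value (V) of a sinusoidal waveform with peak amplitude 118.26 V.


RMS voltage for a sinusoidal waveform:
V_rms = V_peak / sqrt(2)
      = 118.26 / 1.414214
      = 83.622 V

83.622 V


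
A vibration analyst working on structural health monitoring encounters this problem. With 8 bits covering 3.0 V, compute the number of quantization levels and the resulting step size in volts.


Step 1 — number of quantization levels:
L = 2^N = 2^8 = 256

Step 2 — LSB step size:
delta = Vfs / L
      = 3.0 / 256
      = 0.01171875 V

Levels = 256; step size = 0.01171875 V


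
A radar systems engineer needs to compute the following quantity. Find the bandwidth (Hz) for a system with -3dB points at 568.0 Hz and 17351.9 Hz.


Bandwidth is the difference of -3dB frequencies:
BW = f_high - f_low
   = 17351.9 - 568.0
   = 16783.9 Hz

16783.9 Hz


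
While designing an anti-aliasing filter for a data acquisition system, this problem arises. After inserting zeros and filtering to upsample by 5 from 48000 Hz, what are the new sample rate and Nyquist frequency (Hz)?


Step 1 — output sample rate after interpolation by L:
fs_out = L * fs_in = 5 * 48000 = 240000 Hz

Step 2 — Nyquist frequency of the output stream:
f_Nyq = fs_out / 2 = 240000 / 2 = 120000.0 Hz

fs_out = 240000 Hz; f_Nyquist = 120000.0 Hz


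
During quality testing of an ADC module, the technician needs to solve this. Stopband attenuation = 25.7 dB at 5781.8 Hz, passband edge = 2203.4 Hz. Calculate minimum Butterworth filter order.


Butterworth filter order formula:
n = log10(10^(A/10) - 1) / (2 * log10(f_stop/f_pass))
10^(25.7/10) - 1 = 370.5352
f_stop/f_pass = 5781.8 / 2203.4 = 2.624
n = 3.0657 -> ceil = 4

4


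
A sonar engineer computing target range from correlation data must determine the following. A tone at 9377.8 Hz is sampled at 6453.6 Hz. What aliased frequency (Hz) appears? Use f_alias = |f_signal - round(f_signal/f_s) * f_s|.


Compute the nearest integer multiple of fs to the signal:
n = round(9377.8 / 6453.6) = 1
f_alias = |9377.8 - 1 * 6453.6|
        = |9377.8 - 6453.6|
        = 2924.2 Hz

2924.2


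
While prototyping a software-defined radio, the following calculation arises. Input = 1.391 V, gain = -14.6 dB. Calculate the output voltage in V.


Output voltage from dB gain:
V_out = V_in * 10^(gain_dB / 20)
      = 1.391 * 10^(-14.6 / 20)
      = 1.391 * 0.186209
      = 0.259 V

0.259 V


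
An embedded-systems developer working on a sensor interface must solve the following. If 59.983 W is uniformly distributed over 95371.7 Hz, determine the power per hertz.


Power spectral density:
PSD = P / BW
    = 59.983 / 95371.7
    = 0.00062894 W/Hz

0.00062894 W/Hz


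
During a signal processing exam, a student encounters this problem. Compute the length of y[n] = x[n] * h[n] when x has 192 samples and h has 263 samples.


Linear convolution output length:
L = N + M - 1
  = 192 + 263 - 1
  = 454 samples

454


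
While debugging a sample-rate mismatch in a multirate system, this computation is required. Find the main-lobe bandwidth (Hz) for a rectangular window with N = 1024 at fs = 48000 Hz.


Main lobe width for a rectangular window:
Width = 2 * fs / N
      = 2 * 48000 / 1024
      = 96000 / 1024
      = 93.75 Hz

93.75 Hz


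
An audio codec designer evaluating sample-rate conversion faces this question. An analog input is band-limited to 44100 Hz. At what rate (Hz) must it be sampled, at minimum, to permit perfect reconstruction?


The Nyquist rate is twice the maximum frequency component.
fs_min = 2 * fmax
      = 2 * 44100
      = 88200 Hz

88200


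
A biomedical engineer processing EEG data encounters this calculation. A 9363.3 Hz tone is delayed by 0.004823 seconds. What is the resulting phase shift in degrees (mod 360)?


Phase shift from frequency and time delay:
phi = 360 * f * t_delay
    = 360 * 9363.3 * 0.004823
    = 16257.31 degrees
    mod 360 = 57.31 degrees

57.31 degrees


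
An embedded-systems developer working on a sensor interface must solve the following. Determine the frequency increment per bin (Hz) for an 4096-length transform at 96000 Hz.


DFT frequency resolution:
df = fs / N
   = 96000 / 4096
   = 23.4375 Hz

23.4375 Hz


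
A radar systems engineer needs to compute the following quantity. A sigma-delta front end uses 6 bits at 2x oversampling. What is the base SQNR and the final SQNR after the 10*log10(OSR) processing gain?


Step 1 — baseline SQNR at Nyquist:
SQNR_base = 6.02*N + 1.76
          = 6.02*6 + 1.76
          = 37.88 dB

Step 2 — oversampling processing gain:
G = 10*log10(OSR) = 10*log10(2) = 3.01 dB

Step 3 — total:
SQNR_total = 37.88 + 3.01 = 40.89 dB

Base SQNR = 37.88 dB; oversampled SQNR = 40.89 dB


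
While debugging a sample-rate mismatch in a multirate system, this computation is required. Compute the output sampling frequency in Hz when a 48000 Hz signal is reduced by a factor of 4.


Decimation reduces the sample rate:
fs_out = fs_in / M
       = 48000 / 4
       = 12000.0 Hz

12000.0 Hz


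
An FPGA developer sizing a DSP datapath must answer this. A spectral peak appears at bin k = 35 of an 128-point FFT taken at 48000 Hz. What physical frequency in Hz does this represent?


Frequency of DFT bin k:
f_k = k * fs / N
    = 35 * 48000 / 128
    = 1680000 / 128
    = 13125.0 Hz

13125.0 Hz


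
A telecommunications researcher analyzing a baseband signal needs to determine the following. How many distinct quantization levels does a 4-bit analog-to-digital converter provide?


Number of quantization levels = 2^N
= 2^4
= 16

16


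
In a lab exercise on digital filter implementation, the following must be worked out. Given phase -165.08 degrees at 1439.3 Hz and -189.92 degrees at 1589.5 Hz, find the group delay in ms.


Group delay from phase difference:
tau = -d(phi)/d(omega)
d(phi) = -24.84 deg = -0.43354 rad
d(omega) = 2*pi*(1589.5 - 1439.3) = 943.7344 rad/s
tau = -(-0.43354) / 943.7344
    = 0.4594 ms

0.4594 ms


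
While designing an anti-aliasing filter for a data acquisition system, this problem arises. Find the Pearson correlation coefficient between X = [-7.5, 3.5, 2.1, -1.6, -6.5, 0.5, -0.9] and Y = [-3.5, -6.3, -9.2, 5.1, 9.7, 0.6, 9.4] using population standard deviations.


Pearson correlation coefficient (population):
r = cov(X,Y) / (std(X) * std(Y))
Mean X = -1.4857, Mean Y = 0.8286
Cov(X,Y) = -12.267551
Std(X) = 3.842034, Std(Y) = 6.975409
r = -0.4577

-0.4577


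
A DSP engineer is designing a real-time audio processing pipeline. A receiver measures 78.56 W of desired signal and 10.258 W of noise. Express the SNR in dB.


SNR in decibels:
SNR = 10 * log10(Ps / Pn)
    = 10 * log10(78.56 / 10.258)
    = 10 * log10(7.6584)
    = 10 * 0.8841
    = 8.84 dB

8.84 dB


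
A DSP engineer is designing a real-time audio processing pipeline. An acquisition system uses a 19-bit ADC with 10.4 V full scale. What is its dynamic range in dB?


Dynamic range from full-scale to LSB:
V_min = V_max / 2^bits = 10.4 / 2^19
DR = 20 * log10(V_max / V_min)
   = 20 * log10(2^19)
   = 20 * 19 * log10(2)
   = 114.39 dB

114.39 dB


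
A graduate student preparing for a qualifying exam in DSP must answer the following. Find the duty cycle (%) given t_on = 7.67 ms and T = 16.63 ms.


Duty cycle as a percentage:
DC = (t_on / T) * 100
   = (7.67 / 16.63) * 100
   = 0.461215 * 100
   = 46.12 %

46.12 %


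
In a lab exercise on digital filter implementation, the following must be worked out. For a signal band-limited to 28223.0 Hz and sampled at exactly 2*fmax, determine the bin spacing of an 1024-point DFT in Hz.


Step 1 — Nyquist sampling rate:
fs = 2 * fmax = 2 * 28223.0 = 56446.0 Hz

Step 2 — DFT bin spacing:
df = fs / N = 56446.0 / 1024 = 55.123 Hz

55.123 Hz


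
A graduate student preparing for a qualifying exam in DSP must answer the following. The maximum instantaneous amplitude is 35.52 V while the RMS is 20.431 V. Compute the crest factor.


Crest factor is the ratio of peak to RMS:
CF = V_peak / V_rms
   = 35.52 / 20.431
   = 1.7385

1.7385


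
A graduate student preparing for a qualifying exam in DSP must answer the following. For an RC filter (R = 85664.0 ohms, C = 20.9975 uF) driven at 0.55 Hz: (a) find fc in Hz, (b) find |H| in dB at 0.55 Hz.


Step 1 — cutoff frequency:
fc = 1 / (2*pi*R*C)
C = 20.9975 uF = 2.09975e-05 F
fc = 1 / (2*pi*85664.0*2.09975e-05)
   = 0.0884818 Hz

Step 2 — magnitude at f = 0.55 Hz:
|H(f)| = 1 / sqrt(1 + (f/fc)^2)
f/fc = 0.55 / 0.0884818 = 6.215968
|H| = 1 / sqrt(1 + 38.638258) = 0.1588337
|H|_dB = 20*log10(0.1588337) = -15.98 dB

fc = 0.0884818 Hz; |H(0.55 Hz)| = -15.98 dB


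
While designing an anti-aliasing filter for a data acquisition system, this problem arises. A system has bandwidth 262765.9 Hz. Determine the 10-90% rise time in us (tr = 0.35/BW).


Rise time from bandwidth relationship:
tr = 0.35 / BW
   = 0.35 / 262765.9
   = 1.331984097e-06 s
   = 1.332 us

1.332 us


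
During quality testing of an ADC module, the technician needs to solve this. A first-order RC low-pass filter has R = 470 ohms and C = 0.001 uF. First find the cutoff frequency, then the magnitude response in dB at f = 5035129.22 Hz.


Step 1 — cutoff frequency:
fc = 1 / (2*pi*R*C)
C = 0.001 uF = 1e-09 F
fc = 1 / (2*pi*470*1e-09)
   = 338627.538 Hz

Step 2 — magnitude at f = 5035129.22 Hz:
|H(f)| = 1 / sqrt(1 + (f/fc)^2)
f/fc = 5035129.22 / 338627.538 = 14.869225
|H| = 1 / sqrt(1 + 221.093852) = 0.0671014
|H|_dB = 20*log10(0.0671014) = -23.47 dB

fc = 338627.538 Hz; |H(5035129.22 Hz)| = -23.47 dB


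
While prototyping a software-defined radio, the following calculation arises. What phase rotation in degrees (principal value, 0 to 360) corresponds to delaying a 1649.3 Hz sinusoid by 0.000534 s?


Phase shift from frequency and time delay:
phi = 360 * f * t_delay
    = 360 * 1649.3 * 0.000534
    = 317.06 degrees
    mod 360 = 317.06 degrees

317.06 degrees


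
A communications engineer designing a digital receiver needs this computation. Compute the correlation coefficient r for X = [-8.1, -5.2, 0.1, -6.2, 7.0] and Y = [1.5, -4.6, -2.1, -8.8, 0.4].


Pearson correlation coefficient (population):
r = cov(X,Y) / (std(X) * std(Y))
Mean X = -2.48, Mean Y = -2.72
Cov(X,Y) = 7.0384
Std(X) = 5.465309, Std(Y) = 3.699405
r = 0.3481

0.3481


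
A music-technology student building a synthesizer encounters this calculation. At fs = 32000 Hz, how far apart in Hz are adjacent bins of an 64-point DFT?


DFT frequency resolution:
df = fs / N
   = 32000 / 64
   = 500.0 Hz

500.0 Hz


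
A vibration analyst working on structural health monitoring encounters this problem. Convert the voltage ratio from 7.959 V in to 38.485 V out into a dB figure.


Voltage gain in dB:
G = 20 * log10(Vout / Vin)
  = 20 * log10(38.485 / 7.959)
  = 20 * log10(4.835406)
  = 20 * 0.684433
  = 13.69 dB

13.69 dB


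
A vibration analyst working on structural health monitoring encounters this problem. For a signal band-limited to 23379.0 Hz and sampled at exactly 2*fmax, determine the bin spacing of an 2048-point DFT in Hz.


Step 1 — Nyquist sampling rate:
fs = 2 * fmax = 2 * 23379.0 = 46758.0 Hz

Step 2 — DFT bin spacing:
df = fs / N = 46758.0 / 2048 = 22.8311 Hz

22.8311 Hz


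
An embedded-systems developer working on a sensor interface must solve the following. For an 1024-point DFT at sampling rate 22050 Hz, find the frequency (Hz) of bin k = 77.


Frequency of DFT bin k:
f_k = k * fs / N
    = 77 * 22050 / 1024
    = 1697850 / 1024
    = 1658.057 Hz

1658.057 Hz


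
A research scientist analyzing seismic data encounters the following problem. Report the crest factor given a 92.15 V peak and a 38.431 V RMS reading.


Crest factor is the ratio of peak to RMS:
CF = V_peak / V_rms
   = 92.15 / 38.431
   = 2.3978

2.3978


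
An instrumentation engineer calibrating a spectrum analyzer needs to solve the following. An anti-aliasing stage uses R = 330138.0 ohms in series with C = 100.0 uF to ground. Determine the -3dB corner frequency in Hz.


Cutoff frequency of a first-order RC filter:
fc = 1 / (2 * pi * R * C)
C = 100.0 uF = 0.0001 F
fc = 1 / (2 * pi * 330138.0 * 0.0001)
   = 1 / 207.43182309417
   = 0.004821 Hz

0.004821 Hz


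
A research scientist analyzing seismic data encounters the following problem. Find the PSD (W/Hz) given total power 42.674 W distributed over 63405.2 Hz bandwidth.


Power spectral density:
PSD = P / BW
    = 42.674 / 63405.2
    = 0.00067304 W/Hz

0.00067304 W/Hz


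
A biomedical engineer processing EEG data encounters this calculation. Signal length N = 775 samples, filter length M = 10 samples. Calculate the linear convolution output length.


Linear convolution output length:
L = N + M - 1
  = 775 + 10 - 1
  = 784 samples

784


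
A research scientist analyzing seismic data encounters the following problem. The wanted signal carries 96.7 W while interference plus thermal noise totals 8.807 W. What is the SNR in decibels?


SNR in decibels:
SNR = 10 * log10(Ps / Pn)
    = 10 * log10(96.7 / 8.807)
    = 10 * log10(10.9799)
    = 10 * 1.0406
    = 10.41 dB

10.41 dB


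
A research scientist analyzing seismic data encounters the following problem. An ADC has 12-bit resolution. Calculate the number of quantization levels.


Number of quantization levels = 2^N
= 2^12
= 4096

4096


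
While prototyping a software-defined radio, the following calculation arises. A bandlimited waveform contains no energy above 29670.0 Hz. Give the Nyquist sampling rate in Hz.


The Nyquist rate is twice the maximum frequency component.
fs_min = 2 * fmax
      = 2 * 29670.0
      = 59340.0 Hz

59340.0


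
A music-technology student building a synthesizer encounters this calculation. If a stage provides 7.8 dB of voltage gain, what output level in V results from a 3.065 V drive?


Output voltage from dB gain:
V_out = V_in * 10^(gain_dB / 20)
      = 3.065 * 10^(7.8 / 20)
      = 3.065 * 2.454709
      = 7.5237 V

7.5237 V


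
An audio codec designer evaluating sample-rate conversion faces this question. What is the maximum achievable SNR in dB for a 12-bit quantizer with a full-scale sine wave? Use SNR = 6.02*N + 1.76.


Theoretical SNR for a full-scale sinusoid:
SNR = 6.02 * N + 1.76
    = 6.02 * 12 + 1.76
    = 72.24 + 1.76
    = 74.0 dB

74.0 dB


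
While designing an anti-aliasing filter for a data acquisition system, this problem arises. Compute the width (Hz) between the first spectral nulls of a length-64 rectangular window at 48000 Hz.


Main lobe width for a rectangular window:
Width = 2 * fs / N
      = 2 * 48000 / 64
      = 96000 / 64
      = 1500.0 Hz

1500.0 Hz


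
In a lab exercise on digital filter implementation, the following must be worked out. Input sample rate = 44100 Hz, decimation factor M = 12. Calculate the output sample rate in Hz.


Decimation reduces the sample rate:
fs_out = fs_in / M
       = 44100 / 12
       = 3675.0 Hz

3675.0 Hz


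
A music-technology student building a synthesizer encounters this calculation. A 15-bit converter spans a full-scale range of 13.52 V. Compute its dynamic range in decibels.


Dynamic range from full-scale to LSB:
V_min = V_max / 2^bits = 13.52 / 2^15
DR = 20 * log10(V_max / V_min)
   = 20 * log10(2^15)
   = 20 * 15 * log10(2)
   = 90.31 dB

90.31 dB


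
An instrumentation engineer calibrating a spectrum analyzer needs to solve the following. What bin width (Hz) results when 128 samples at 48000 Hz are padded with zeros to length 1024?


Frequency resolution after zero-padding:
N_padded = 128 * 8 = 1024
df = fs / N_padded
   = 48000 / 1024
   = 46.875 Hz

46.875 Hz


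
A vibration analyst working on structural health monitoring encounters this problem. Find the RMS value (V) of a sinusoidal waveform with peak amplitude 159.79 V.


RMS voltage for a sinusoidal waveform:
V_rms = V_peak / sqrt(2)
      = 159.79 / 1.414214
      = 112.989 V

112.989 V


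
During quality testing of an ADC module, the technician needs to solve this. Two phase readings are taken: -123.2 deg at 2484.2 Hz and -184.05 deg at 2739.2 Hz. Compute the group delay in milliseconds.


Group delay from phase difference:
tau = -d(phi)/d(omega)
d(phi) = -60.85 deg = -1.062033 rad
d(omega) = 2*pi*(2739.2 - 2484.2) = 1602.2123 rad/s
tau = -(-1.062033) / 1602.2123
    = 0.6629 ms

0.6629 ms


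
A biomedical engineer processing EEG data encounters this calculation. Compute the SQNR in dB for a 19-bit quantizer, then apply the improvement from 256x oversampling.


Step 1 — baseline SQNR at Nyquist:
SQNR_base = 6.02*N + 1.76
          = 6.02*19 + 1.76
          = 116.14 dB

Step 2 — oversampling processing gain:
G = 10*log10(OSR) = 10*log10(256) = 24.08 dB

Step 3 — total:
SQNR_total = 116.14 + 24.08 = 140.22 dB

Base SQNR = 116.14 dB; oversampled SQNR = 140.22 dB


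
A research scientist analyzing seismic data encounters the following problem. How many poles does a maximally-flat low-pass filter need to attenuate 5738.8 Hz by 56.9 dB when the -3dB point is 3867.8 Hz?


Butterworth filter order formula:
n = log10(10^(A/10) - 1) / (2 * log10(f_stop/f_pass))
10^(56.9/10) - 1 = 489777.8194
f_stop/f_pass = 5738.8 / 3867.8 = 1.4837
n = 16.6028 -> ceil = 17

17


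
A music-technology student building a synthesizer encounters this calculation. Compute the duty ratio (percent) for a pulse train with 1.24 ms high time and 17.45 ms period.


Duty cycle as a percentage:
DC = (t_on / T) * 100
   = (1.24 / 17.45) * 100
   = 0.07106 * 100
   = 7.11 %

7.11 %


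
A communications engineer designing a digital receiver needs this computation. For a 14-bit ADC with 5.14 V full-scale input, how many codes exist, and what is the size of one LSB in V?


Step 1 — number of quantization levels:
L = 2^N = 2^14 = 16384

Step 2 — LSB step size:
delta = Vfs / L
      = 5.14 / 16384
      = 0.00031372 V

Levels = 16384; step size = 0.00031372 V


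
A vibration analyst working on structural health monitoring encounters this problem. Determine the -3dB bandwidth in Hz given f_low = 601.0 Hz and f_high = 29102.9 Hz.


Bandwidth is the difference of -3dB frequencies:
BW = f_high - f_low
   = 29102.9 - 601.0
   = 28501.9 Hz

28501.9 Hz


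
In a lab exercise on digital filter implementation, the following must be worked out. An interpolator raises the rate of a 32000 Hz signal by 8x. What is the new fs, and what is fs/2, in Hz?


Step 1 — output sample rate after interpolation by L:
fs_out = L * fs_in = 8 * 32000 = 256000 Hz

Step 2 — Nyquist frequency of the output stream:
f_Nyq = fs_out / 2 = 256000 / 2 = 128000.0 Hz

fs_out = 256000 Hz; f_Nyquist = 128000.0 Hz


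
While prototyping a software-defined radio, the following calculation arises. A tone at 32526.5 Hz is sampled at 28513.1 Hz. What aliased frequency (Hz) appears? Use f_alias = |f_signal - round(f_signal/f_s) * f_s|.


Compute the nearest integer multiple of fs to the signal:
n = round(32526.5 / 28513.1) = 1
f_alias = |32526.5 - 1 * 28513.1|
        = |32526.5 - 28513.1|
        = 4013.4 Hz

4013.4


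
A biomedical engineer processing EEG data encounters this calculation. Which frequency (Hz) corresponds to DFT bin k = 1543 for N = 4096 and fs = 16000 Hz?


Frequency of DFT bin k:
f_k = k * fs / N
    = 1543 * 16000 / 4096
    = 24688000 / 4096
    = 6027.344 Hz

6027.344 Hz


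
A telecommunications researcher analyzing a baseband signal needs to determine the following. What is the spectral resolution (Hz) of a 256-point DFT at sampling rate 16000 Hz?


DFT frequency resolution:
df = fs / N
   = 16000 / 256
   = 62.5 Hz

62.5 Hz


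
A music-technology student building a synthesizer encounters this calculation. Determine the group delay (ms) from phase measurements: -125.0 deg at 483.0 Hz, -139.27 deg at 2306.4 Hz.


Group delay from phase difference:
tau = -d(phi)/d(omega)
d(phi) = -14.27 deg = -0.249058 rad
d(omega) = 2*pi*(2306.4 - 483.0) = 11456.7601 rad/s
tau = -(-0.249058) / 11456.7601
    = 0.0217 ms

0.0217 ms


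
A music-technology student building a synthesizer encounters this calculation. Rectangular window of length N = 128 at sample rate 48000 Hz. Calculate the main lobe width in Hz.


Main lobe width for a rectangular window:
Width = 2 * fs / N
      = 2 * 48000 / 128
      = 96000 / 128
      = 750.0 Hz

750.0 Hz


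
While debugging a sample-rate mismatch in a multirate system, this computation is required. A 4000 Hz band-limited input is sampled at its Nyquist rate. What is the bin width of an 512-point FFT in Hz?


Step 1 — Nyquist sampling rate:
fs = 2 * fmax = 2 * 4000 = 8000 Hz

Step 2 — DFT bin spacing:
df = fs / N = 8000 / 512 = 15.625 Hz

15.625 Hz
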